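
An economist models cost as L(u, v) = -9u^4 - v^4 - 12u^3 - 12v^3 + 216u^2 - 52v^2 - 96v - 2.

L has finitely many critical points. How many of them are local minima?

1

L separates as a function of u plus a function of v, so ∇L=0 decouples.
∂L/∂u = -36u(u - 3)(u + 4) = 0 at u ∈ {-4, 0, 3}; ∂L/∂v = -4(v + 2)(v + 3)(v + 4) = 0 at v ∈ {-4, -3, -2}.
The Hessian is diagonal: diag(L_uu, L_vv). Second derivatives: L_uu(-4)=-1008, L_uu(0)=432, L_uu(3)=-756; L_vv(-4)=-8, L_vv(-3)=4, L_vv(-2)=-8.
Local minima occur where both diagonal entries positive: (0, -3). Count: 1.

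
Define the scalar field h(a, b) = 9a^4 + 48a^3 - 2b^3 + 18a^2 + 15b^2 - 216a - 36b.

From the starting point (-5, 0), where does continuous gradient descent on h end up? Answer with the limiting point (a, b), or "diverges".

(-3, 2)

h is separable, so gradient descent decouples: a follows -∂h/∂a, b follows -∂h/∂b.
∂h/∂a = 36(a - 1)(a + 2)(a + 3); at a=-5 this is -1296, so a increases.
∂h/∂b = -6(b - 3)(b - 2); at b=0 this is -36, so b increases.
a converges to its nearest critical value -3 (a local min of the a-part); b converges to 2. The iterate converges to (-3, 2).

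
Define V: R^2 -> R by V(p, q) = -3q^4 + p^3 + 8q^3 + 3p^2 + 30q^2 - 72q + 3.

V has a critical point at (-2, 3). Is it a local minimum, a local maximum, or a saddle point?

The mixed partial ∂²V/∂p∂q is 0, so the Hessian at any point is diag(V_pp, V_qq) = diag(6(p + 1), 12(-3q^2 + 4q + 5)).
At (-2, 3): H = diag(-6, -120).
Both eigenvalues are negative, so H is negative definite: a local maximum.

local maximum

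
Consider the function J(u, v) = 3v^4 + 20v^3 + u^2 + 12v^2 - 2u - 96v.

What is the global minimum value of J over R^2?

J(u,v) separates as P(u) + Q(v), so its minimum is min P + min Q.
P'(u) = 2u - 2 vanishes at u ∈ {1}; Q'(v) = 12(v - 1)(v + 2)(v + 4) vanishes at v ∈ {-4, -2, 1}.
Local minima of P (where P''>0): P(1)=-1. Local minima of Q: Q(-4)=64, Q(1)=-61.
So the global minimum of J is P(1) + Q(1) = -1 − 61 = -62, attained at (1, 1).

-62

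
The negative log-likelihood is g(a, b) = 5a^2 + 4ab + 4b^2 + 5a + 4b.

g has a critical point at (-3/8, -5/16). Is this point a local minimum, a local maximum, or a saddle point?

The Hessian of g is constant: H = [[10, 4], [4, 8]].
det(H) = 10·8 − 4² = 64.
det(H) > 0 and tr(H) = 18 > 0, so H is positive definite and the point is a local minimum.

local minimum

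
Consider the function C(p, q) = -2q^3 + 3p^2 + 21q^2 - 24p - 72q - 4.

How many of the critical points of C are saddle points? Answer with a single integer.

1

C separates as a function of p plus a function of q, so ∇C=0 decouples.
∂C/∂p = 6(p - 4) = 0 at p ∈ {4}; ∂C/∂q = -6(q - 4)(q - 3) = 0 at q ∈ {3, 4}.
The Hessian is diagonal: diag(C_pp, C_qq). Second derivatives: C_pp(4)=6; C_qq(3)=6, C_qq(4)=-6.
Saddle points occur where the two diagonal entries have opposite signs: (4, 4). Count: 1.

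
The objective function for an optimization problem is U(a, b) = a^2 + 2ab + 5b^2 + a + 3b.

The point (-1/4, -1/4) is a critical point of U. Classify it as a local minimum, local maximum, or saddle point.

The Hessian of U is constant: H = [[2, 2], [2, 10]].
det(H) = 2·10 − 2² = 16.
det(H) > 0 and tr(H) = 12 > 0, so H is positive definite and the point is a local minimum.

local minimum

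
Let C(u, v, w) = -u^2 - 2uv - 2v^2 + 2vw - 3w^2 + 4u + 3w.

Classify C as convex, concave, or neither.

C is quadratic, so its Hessian is the constant matrix H = [[-2, -2, 0], [-2, -4, 2], [0, 2, -6]].
Leading principal minors: -2, 4, -16.
Signs alternate −, +, − ⇒ H ≺ 0 ⇒ concave.

concave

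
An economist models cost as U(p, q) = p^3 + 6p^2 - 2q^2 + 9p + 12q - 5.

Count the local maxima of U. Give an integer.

U separates as a function of p plus a function of q, so ∇U=0 decouples.
∂U/∂p = 3(p + 1)(p + 3) = 0 at p ∈ {-3, -1}; ∂U/∂q = -4(q - 3) = 0 at q ∈ {3}.
The Hessian is diagonal: diag(U_pp, U_qq). Second derivatives: U_pp(-3)=-6, U_pp(-1)=6; U_qq(3)=-4.
Local maxima occur where both diagonal entries negative: (-3, 3). Count: 1.

1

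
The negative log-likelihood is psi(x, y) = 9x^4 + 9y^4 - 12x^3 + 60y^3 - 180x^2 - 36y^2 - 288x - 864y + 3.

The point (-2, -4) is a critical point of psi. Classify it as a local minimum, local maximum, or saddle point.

The mixed partial ∂²psi/∂x∂y is 0, so the Hessian at any point is diag(psi_xx, psi_yy) = diag(36(3x^2 - 2x - 10), 36(3y^2 + 10y - 2)).
At (-2, -4): H = diag(216, 216).
Both eigenvalues are positive, so H is positive definite: a local minimum.

local minimum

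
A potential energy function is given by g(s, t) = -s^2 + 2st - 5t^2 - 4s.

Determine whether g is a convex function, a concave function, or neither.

g is quadratic, so its Hessian is the constant matrix H = [[-2, 2], [2, -10]].
det(H) = 16, tr(H) = -12.
det(H) > 0 and tr(H) < 0, so H is negative definite everywhere: concave.

concave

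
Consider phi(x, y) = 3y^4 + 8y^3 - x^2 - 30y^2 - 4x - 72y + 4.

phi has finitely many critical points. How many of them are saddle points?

phi separates as a function of x plus a function of y, so ∇phi=0 decouples.
∂phi/∂x = -2(x + 2) = 0 at x ∈ {-2}; ∂phi/∂y = 12(y - 2)(y + 1)(y + 3) = 0 at y ∈ {-3, -1, 2}.
The Hessian is diagonal: diag(phi_xx, phi_yy). Second derivatives: phi_xx(-2)=-2; phi_yy(-3)=120, phi_yy(-1)=-72, phi_yy(2)=180.
Saddle points occur where the two diagonal entries have opposite signs: (-2, -3), (-2, 2). Count: 2.

2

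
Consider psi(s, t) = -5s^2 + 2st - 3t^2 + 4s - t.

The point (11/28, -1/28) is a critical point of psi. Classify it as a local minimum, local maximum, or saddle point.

local maximum

The Hessian of psi is constant: H = [[-10, 2], [2, -6]].
det(H) = (-10)·(-6) − 2² = 56.
det(H) > 0 and tr(H) = -16 < 0, so H is negative definite and the point is a local maximum.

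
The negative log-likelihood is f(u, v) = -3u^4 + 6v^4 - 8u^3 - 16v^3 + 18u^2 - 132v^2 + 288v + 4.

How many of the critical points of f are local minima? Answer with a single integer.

f separates as a function of u plus a function of v, so ∇f=0 decouples.
∂f/∂u = -12u(u - 1)(u + 3) = 0 at u ∈ {-3, 0, 1}; ∂f/∂v = 24(v - 4)(v - 1)(v + 3) = 0 at v ∈ {-3, 1, 4}.
The Hessian is diagonal: diag(f_uu, f_vv). Second derivatives: f_uu(-3)=-144, f_uu(0)=36, f_uu(1)=-48; f_vv(-3)=672, f_vv(1)=-288, f_vv(4)=504.
Local minima occur where both diagonal entries positive: (0, -3), (0, 4). Count: 2.

2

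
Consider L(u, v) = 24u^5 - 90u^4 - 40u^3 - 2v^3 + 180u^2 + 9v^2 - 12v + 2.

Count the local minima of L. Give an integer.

L separates as a function of u plus a function of v, so ∇L=0 decouples.
∂L/∂u = 120u(u - 3)(u - 1)(u + 1) = 0 at u ∈ {-1, 0, 1, 3}; ∂L/∂v = -6(v - 2)(v - 1) = 0 at v ∈ {1, 2}.
The Hessian is diagonal: diag(L_uu, L_vv). Second derivatives: L_uu(-1)=-960, L_uu(0)=360, L_uu(1)=-480, L_uu(3)=2880; L_vv(1)=6, L_vv(2)=-6.
Local minima occur where both diagonal entries positive: (0, 1), (3, 1). Count: 2.

2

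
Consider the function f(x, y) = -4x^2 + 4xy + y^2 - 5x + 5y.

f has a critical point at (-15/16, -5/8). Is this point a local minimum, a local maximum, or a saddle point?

saddle point

The Hessian of f is constant: H = [[-8, 4], [4, 2]].
det(H) = (-8)·2 − 4² = -32.
Since det(H) < 0, H is indefinite and the critical point is a saddle point.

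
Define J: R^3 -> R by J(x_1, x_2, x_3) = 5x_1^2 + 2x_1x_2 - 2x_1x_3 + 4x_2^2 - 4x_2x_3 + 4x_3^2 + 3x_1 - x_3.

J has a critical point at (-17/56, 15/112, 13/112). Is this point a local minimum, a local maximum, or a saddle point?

The Hessian is constant: H = [[10, 2, -2], [2, 8, -4], [-2, -4, 8]].
Leading principal minors: Δ₁ = 10, Δ₂ = 76, Δ₃ = 448.
All leading minors are positive, so H is positive definite: a local minimum.

local minimum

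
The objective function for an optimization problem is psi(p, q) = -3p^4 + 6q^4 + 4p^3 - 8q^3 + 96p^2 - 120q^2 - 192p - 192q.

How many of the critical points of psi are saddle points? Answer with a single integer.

5

psi separates as a function of p plus a function of q, so ∇psi=0 decouples.
∂psi/∂p = -12(p - 4)(p - 1)(p + 4) = 0 at p ∈ {-4, 1, 4}; ∂psi/∂q = 24(q - 4)(q + 1)(q + 2) = 0 at q ∈ {-2, -1, 4}.
The Hessian is diagonal: diag(psi_pp, psi_qq). Second derivatives: psi_pp(-4)=-480, psi_pp(1)=180, psi_pp(4)=-288; psi_qq(-2)=144, psi_qq(-1)=-120, psi_qq(4)=720.
Saddle points occur where the two diagonal entries have opposite signs: (-4, -2), (-4, 4), (1, -1), (4, -2), (4, 4). Count: 5.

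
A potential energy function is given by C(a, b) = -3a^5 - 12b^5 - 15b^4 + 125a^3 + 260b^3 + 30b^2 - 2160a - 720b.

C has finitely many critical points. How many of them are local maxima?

4

C separates as a function of a plus a function of b, so ∇C=0 decouples.
∂C/∂a = -15(a - 4)(a - 3)(a + 3)(a + 4) = 0 at a ∈ {-4, -3, 3, 4}; ∂C/∂b = -60(b - 3)(b - 1)(b + 1)(b + 4) = 0 at b ∈ {-4, -1, 1, 3}.
The Hessian is diagonal: diag(C_aa, C_bb). Second derivatives: C_aa(-4)=840, C_aa(-3)=-630, C_aa(3)=630, C_aa(4)=-840; C_bb(-4)=6300, C_bb(-1)=-1440, C_bb(1)=1200, C_bb(3)=-3360.
Local maxima occur where both diagonal entries negative: (-3, -1), (-3, 3), (4, -1), (4, 3). Count: 4.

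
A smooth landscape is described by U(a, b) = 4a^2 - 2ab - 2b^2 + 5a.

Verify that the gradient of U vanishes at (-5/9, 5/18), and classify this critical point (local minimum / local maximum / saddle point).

∇U = (8a - 2b + 5, -2a - 4b); substituting (-5/9, 5/18) gives ∇U = (0, 0), so (-5/9, 5/18) is indeed a critical point.
The Hessian of U is constant: H = [[8, -2], [-2, -4]].
det(H) = 8·(-4) − (-2)² = -36.
Since det(H) < 0, H is indefinite and the critical point is a saddle point.

saddle point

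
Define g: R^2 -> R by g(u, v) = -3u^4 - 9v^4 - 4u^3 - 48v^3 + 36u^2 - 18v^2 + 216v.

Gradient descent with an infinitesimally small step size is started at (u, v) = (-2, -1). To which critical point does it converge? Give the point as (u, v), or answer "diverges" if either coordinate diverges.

(0, -2)

g is separable, so gradient descent decouples: u follows -∂g/∂u, v follows -∂g/∂v.
∂g/∂u = -12u(u - 2)(u + 3); at u=-2 this is -96, so u increases.
∂g/∂v = -36(v - 1)(v + 2)(v + 3); at v=-1 this is 144, so v decreases.
u converges to its nearest critical value 0 (a local min of the u-part); v converges to -2. The iterate converges to (0, -2).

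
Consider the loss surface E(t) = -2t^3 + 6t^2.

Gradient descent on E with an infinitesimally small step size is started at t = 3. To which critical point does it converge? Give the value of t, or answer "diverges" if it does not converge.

diverges

E'(t) = -6t(t - 2), so E'(3) = -18.
Gradient descent moves in the -E' direction, i.e. t is increasing.
There is no critical point above t=3, and E' keeps the same sign, so the iterate runs off to +∞.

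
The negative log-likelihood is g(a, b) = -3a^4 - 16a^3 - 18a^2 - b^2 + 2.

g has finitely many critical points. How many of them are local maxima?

g separates as a function of a plus a function of b, so ∇g=0 decouples.
∂g/∂a = -12a(a + 1)(a + 3) = 0 at a ∈ {-3, -1, 0}; ∂g/∂b = -2b = 0 at b ∈ {0}.
The Hessian is diagonal: diag(g_aa, g_bb). Second derivatives: g_aa(-3)=-72, g_aa(-1)=24, g_aa(0)=-36; g_bb(0)=-2.
Local maxima occur where both diagonal entries negative: (-3, 0), (0, 0). Count: 2.

2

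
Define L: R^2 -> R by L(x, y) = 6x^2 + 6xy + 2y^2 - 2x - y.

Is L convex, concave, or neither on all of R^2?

L is quadratic, so its Hessian is the constant matrix H = [[12, 6], [6, 4]].
det(H) = 12, tr(H) = 16.
det(H) > 0 and tr(H) > 0, so H is positive definite everywhere: convex.

convex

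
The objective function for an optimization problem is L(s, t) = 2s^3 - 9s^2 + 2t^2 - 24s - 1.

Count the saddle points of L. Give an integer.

1

L separates as a function of s plus a function of t, so ∇L=0 decouples.
∂L/∂s = 6(s - 4)(s + 1) = 0 at s ∈ {-1, 4}; ∂L/∂t = 4t = 0 at t ∈ {0}.
The Hessian is diagonal: diag(L_ss, L_tt). Second derivatives: L_ss(-1)=-30, L_ss(4)=30; L_tt(0)=4.
Saddle points occur where the two diagonal entries have opposite signs: (-1, 0). Count: 1.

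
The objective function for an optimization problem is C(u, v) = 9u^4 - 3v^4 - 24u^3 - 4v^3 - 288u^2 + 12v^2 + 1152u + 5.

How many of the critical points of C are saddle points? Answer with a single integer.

5

C separates as a function of u plus a function of v, so ∇C=0 decouples.
∂C/∂u = 36(u - 4)(u - 2)(u + 4) = 0 at u ∈ {-4, 2, 4}; ∂C/∂v = -12v(v - 1)(v + 2) = 0 at v ∈ {-2, 0, 1}.
The Hessian is diagonal: diag(C_uu, C_vv). Second derivatives: C_uu(-4)=1728, C_uu(2)=-432, C_uu(4)=576; C_vv(-2)=-72, C_vv(0)=24, C_vv(1)=-36.
Saddle points occur where the two diagonal entries have opposite signs: (-4, -2), (-4, 1), (2, 0), (4, -2), (4, 1). Count: 5.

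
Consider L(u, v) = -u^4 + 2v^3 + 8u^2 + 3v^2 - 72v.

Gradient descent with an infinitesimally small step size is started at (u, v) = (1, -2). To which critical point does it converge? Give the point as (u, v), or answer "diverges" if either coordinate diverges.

(0, 3)

L is separable, so gradient descent decouples: u follows -∂L/∂u, v follows -∂L/∂v.
∂L/∂u = -4u(u - 2)(u + 2); at u=1 this is 12, so u decreases.
∂L/∂v = 6(v - 3)(v + 4); at v=-2 this is -60, so v increases.
u converges to its nearest critical value 0 (a local min of the u-part); v converges to 3. The iterate converges to (0, 3).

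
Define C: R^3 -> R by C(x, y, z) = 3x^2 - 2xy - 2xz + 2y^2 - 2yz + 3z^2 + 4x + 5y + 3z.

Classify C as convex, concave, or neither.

C is quadratic, so its Hessian is the constant matrix H = [[6, -2, -2], [-2, 4, -2], [-2, -2, 6]].
Leading principal minors: 6, 20, 64.
All positive ⇒ H ≻ 0 ⇒ convex.

convex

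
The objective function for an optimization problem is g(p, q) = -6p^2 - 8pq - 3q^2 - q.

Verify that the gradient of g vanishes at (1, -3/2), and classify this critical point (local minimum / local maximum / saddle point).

local maximum

∇g = (-12p - 8q, -8p - 6q - 1); substituting (1, -3/2) gives ∇g = (0, 0), so (1, -3/2) is indeed a critical point.
The Hessian of g is constant: H = [[-12, -8], [-8, -6]].
det(H) = (-12)·(-6) − (-8)² = 8.
det(H) > 0 and tr(H) = -18 < 0, so H is negative definite and the point is a local maximum.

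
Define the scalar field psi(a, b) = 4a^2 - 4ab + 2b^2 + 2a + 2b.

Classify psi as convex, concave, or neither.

convex

psi is quadratic, so its Hessian is the constant matrix H = [[8, -4], [-4, 4]].
det(H) = 16, tr(H) = 12.
det(H) > 0 and tr(H) > 0, so H is positive definite everywhere: convex.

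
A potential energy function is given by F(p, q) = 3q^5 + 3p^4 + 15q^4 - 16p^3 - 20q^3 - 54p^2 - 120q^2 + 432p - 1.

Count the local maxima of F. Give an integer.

2

F separates as a function of p plus a function of q, so ∇F=0 decouples.
∂F/∂p = 12(p - 4)(p - 3)(p + 3) = 0 at p ∈ {-3, 3, 4}; ∂F/∂q = 15q(q - 2)(q + 2)(q + 4) = 0 at q ∈ {-4, -2, 0, 2}.
The Hessian is diagonal: diag(F_pp, F_qq). Second derivatives: F_pp(-3)=504, F_pp(3)=-72, F_pp(4)=84; F_qq(-4)=-720, F_qq(-2)=240, F_qq(0)=-240, F_qq(2)=720.
Local maxima occur where both diagonal entries negative: (3, -4), (3, 0). Count: 2.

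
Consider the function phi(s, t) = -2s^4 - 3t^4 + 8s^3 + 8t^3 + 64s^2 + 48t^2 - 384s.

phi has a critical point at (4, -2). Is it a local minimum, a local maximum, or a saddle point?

The mixed partial ∂²phi/∂s∂t is 0, so the Hessian at any point is diag(phi_ss, phi_tt) = diag(8(-3s^2 + 6s + 16), 12(-3t^2 + 4t + 8)).
At (4, -2): H = diag(-64, -144).
Both eigenvalues are negative, so H is negative definite: a local maximum.

local maximum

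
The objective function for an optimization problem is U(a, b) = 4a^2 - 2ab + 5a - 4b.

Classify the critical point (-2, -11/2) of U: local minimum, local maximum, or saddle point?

saddle point

The Hessian of U is constant: H = [[8, -2], [-2, 0]].
det(H) = 8·0 − (-2)² = -4.
Since det(H) < 0, H is indefinite and the critical point is a saddle point.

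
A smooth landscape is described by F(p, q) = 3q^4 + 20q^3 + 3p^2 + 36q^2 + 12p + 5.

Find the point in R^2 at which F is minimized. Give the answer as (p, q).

(-2, 0)

F(p,q) separates as A(p) + B(q) + 5, so its minimum is min A + min B + 5.
A'(p) = 6p + 12 vanishes at p ∈ {-2}; B'(q) = 12q(q + 2)(q + 3) vanishes at q ∈ {-3, -2, 0}.
Local minima of A (where A''>0): A(-2)=-12. Local minima of B: B(-3)=27, B(0)=0.
So the global minimum of F is A(-2) + B(0) + 5 = -12 + 0 + 5 = -7, attained at (-2, 0).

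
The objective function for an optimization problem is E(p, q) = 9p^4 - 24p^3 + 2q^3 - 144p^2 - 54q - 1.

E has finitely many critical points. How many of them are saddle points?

E separates as a function of p plus a function of q, so ∇E=0 decouples.
∂E/∂p = 36p(p - 4)(p + 2) = 0 at p ∈ {-2, 0, 4}; ∂E/∂q = 6(q - 3)(q + 3) = 0 at q ∈ {-3, 3}.
The Hessian is diagonal: diag(E_pp, E_qq). Second derivatives: E_pp(-2)=432, E_pp(0)=-288, E_pp(4)=864; E_qq(-3)=-36, E_qq(3)=36.
Saddle points occur where the two diagonal entries have opposite signs: (-2, -3), (0, 3), (4, -3). Count: 3.

3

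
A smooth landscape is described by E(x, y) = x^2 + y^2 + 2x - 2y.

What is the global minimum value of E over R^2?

E(x,y) separates as P(x) + Q(y), so its minimum is min P + min Q.
P'(x) = 2x + 2 vanishes at x ∈ {-1}; Q'(y) = 2y - 2 vanishes at y ∈ {1}.
Local minima of P (where P''>0): P(-1)=-1. Local minima of Q: Q(1)=-1.
So the global minimum of E is P(-1) + Q(1) = -1 − 1 = -2, attained at (-1, 1).

-2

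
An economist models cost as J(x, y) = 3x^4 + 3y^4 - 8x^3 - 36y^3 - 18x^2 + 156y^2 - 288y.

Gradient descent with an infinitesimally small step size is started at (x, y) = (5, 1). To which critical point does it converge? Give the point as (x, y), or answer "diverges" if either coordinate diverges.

J is separable, so gradient descent decouples: x follows -∂J/∂x, y follows -∂J/∂y.
∂J/∂x = 12x(x - 3)(x + 1); at x=5 this is 720, so x decreases.
∂J/∂y = 12(y - 4)(y - 3)(y - 2); at y=1 this is -72, so y increases.
x converges to its nearest critical value 3 (a local min of the x-part); y converges to 2. The iterate converges to (3, 2).

(3, 2)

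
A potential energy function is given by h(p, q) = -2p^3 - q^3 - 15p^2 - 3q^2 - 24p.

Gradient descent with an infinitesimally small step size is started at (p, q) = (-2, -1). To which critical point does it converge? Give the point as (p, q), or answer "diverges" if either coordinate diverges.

h is separable, so gradient descent decouples: p follows -∂h/∂p, q follows -∂h/∂q.
∂h/∂p = -6(p + 1)(p + 4); at p=-2 this is 12, so p decreases.
∂h/∂q = -3q(q + 2); at q=-1 this is 3, so q decreases.
p converges to its nearest critical value -4 (a local min of the p-part); q converges to -2. The iterate converges to (-4, -2).

(-4, -2)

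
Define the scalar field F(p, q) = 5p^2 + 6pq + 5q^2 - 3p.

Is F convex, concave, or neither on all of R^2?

convex

F is quadratic, so its Hessian is the constant matrix H = [[10, 6], [6, 10]].
det(H) = 64, tr(H) = 20.
det(H) > 0 and tr(H) > 0, so H is positive definite everywhere: convex.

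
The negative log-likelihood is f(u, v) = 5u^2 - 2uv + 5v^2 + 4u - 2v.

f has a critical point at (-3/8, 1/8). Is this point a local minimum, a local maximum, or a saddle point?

local minimum

The Hessian of f is constant: H = [[10, -2], [-2, 10]].
det(H) = 10·10 − (-2)² = 96.
det(H) > 0 and tr(H) = 20 > 0, so H is positive definite and the point is a local minimum.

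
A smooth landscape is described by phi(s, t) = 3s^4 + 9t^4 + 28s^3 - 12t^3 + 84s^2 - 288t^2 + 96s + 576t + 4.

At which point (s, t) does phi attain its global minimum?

(-4, -4)

phi(s,t) separates as P(s) + Q(t) + 4, so its minimum is min P + min Q + 4.
P'(s) = 12(s + 1)(s + 2)(s + 4) vanishes at s ∈ {-4, -2, -1}; Q'(t) = 36(t - 4)(t - 1)(t + 4) vanishes at t ∈ {-4, 1, 4}.
Local minima of P (where P''>0): P(-4)=-64, P(-1)=-37. Local minima of Q: Q(-4)=-3840, Q(4)=-768.
So the global minimum of phi is P(-4) + Q(-4) + 4 = -64 − 3840 + 4 = -3900, attained at (-4, -4).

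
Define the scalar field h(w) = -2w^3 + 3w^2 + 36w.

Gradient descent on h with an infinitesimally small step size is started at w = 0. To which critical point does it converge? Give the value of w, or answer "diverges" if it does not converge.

-2

h'(w) = -6(w - 3)(w + 2), so h'(0) = 36.
Gradient descent moves in the -h' direction, i.e. w is decreasing.
The nearest critical point in that direction is w = -2, where h'' = 30 > 0 (a local minimum). The iterate converges there.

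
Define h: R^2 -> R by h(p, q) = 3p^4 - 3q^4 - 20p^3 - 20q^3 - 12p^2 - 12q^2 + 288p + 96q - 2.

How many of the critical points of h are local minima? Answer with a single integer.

2

h separates as a function of p plus a function of q, so ∇h=0 decouples.
∂h/∂p = 12(p - 4)(p - 3)(p + 2) = 0 at p ∈ {-2, 3, 4}; ∂h/∂q = -12(q - 1)(q + 2)(q + 4) = 0 at q ∈ {-4, -2, 1}.
The Hessian is diagonal: diag(h_pp, h_qq). Second derivatives: h_pp(-2)=360, h_pp(3)=-60, h_pp(4)=72; h_qq(-4)=-120, h_qq(-2)=72, h_qq(1)=-180.
Local minima occur where both diagonal entries positive: (-2, -2), (4, -2). Count: 2.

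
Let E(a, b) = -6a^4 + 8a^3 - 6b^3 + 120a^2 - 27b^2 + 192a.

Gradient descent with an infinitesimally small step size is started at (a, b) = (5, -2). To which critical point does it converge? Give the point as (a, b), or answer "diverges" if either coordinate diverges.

E is separable, so gradient descent decouples: a follows -∂E/∂a, b follows -∂E/∂b.
∂E/∂a = -24(a - 4)(a + 1)(a + 2); at a=5 this is -1008, so a increases.
∂E/∂b = -18b(b + 3); at b=-2 this is 36, so b decreases.
The a-coordinate has no critical point in that direction and runs off to infinity.

diverges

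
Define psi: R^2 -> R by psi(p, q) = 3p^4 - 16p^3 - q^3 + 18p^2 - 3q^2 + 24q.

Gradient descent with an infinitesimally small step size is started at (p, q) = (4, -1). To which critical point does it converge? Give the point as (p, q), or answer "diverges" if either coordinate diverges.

psi is separable, so gradient descent decouples: p follows -∂psi/∂p, q follows -∂psi/∂q.
∂psi/∂p = 12p(p - 3)(p - 1); at p=4 this is 144, so p decreases.
∂psi/∂q = -3(q - 2)(q + 4); at q=-1 this is 27, so q decreases.
p converges to its nearest critical value 3 (a local min of the p-part); q converges to -4. The iterate converges to (3, -4).

(3, -4)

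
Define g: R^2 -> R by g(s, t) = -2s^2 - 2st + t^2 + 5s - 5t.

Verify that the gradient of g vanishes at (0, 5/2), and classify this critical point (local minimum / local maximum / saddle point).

saddle point

∇g = (-4s - 2t + 5, -2s + 2t - 5); substituting (0, 5/2) gives ∇g = (0, 0), so (0, 5/2) is indeed a critical point.
The Hessian of g is constant: H = [[-4, -2], [-2, 2]].
det(H) = (-4)·2 − (-2)² = -12.
Since det(H) < 0, H is indefinite and the critical point is a saddle point.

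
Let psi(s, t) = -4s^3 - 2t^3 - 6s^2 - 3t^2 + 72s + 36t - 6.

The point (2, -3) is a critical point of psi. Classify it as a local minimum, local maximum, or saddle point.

The mixed partial ∂²psi/∂s∂t is 0, so the Hessian at any point is diag(psi_ss, psi_tt) = diag(-12(2s + 1), -6(2t + 1)).
At (2, -3): H = diag(-60, 30).
The eigenvalues have opposite signs, so H is indefinite: a saddle point.

saddle point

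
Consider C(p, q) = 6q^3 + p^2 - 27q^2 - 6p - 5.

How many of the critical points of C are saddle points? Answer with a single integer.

1

C separates as a function of p plus a function of q, so ∇C=0 decouples.
∂C/∂p = 2(p - 3) = 0 at p ∈ {3}; ∂C/∂q = 18q(q - 3) = 0 at q ∈ {0, 3}.
The Hessian is diagonal: diag(C_pp, C_qq). Second derivatives: C_pp(3)=2; C_qq(0)=-54, C_qq(3)=54.
Saddle points occur where the two diagonal entries have opposite signs: (3, 0). Count: 1.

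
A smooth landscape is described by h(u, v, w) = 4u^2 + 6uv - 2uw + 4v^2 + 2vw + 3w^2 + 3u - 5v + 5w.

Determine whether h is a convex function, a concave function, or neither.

h is quadratic, so its Hessian is the constant matrix H = [[8, 6, -2], [6, 8, 2], [-2, 2, 6]].
Leading principal minors: 8, 28, 56.
All positive ⇒ H ≻ 0 ⇒ convex.

convex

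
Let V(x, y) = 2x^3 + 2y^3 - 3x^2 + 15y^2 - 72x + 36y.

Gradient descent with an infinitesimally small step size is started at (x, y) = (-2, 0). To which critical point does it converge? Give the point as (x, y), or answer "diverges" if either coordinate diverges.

V is separable, so gradient descent decouples: x follows -∂V/∂x, y follows -∂V/∂y.
∂V/∂x = 6(x - 4)(x + 3); at x=-2 this is -36, so x increases.
∂V/∂y = 6(y + 2)(y + 3); at y=0 this is 36, so y decreases.
x converges to its nearest critical value 4 (a local min of the x-part); y converges to -2. The iterate converges to (4, -2).

(4, -2)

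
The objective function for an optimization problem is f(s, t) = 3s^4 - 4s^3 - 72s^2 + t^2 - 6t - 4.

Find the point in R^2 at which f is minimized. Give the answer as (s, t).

(4, 3)

f(s,t) separates as P(s) + Q(t) − 4, so its minimum is min P + min Q − 4.
P'(s) = 12s(s - 4)(s + 3) vanishes at s ∈ {-3, 0, 4}; Q'(t) = 2(t - 3) vanishes at t ∈ {3}.
Local minima of P (where P''>0): P(-3)=-297, P(4)=-640. Local minima of Q: Q(3)=-9.
So the global minimum of f is P(4) + Q(3) − 4 = -640 − 9 − 4 = -653, attained at (4, 3).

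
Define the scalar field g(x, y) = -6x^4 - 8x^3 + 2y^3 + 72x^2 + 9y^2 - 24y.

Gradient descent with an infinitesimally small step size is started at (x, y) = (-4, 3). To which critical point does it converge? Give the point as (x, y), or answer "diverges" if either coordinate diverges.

diverges

g is separable, so gradient descent decouples: x follows -∂g/∂x, y follows -∂g/∂y.
∂g/∂x = -24x(x - 2)(x + 3); at x=-4 this is 576, so x decreases.
∂g/∂y = 6(y - 1)(y + 4); at y=3 this is 84, so y decreases.
The x-coordinate has no critical point in that direction and runs off to infinity.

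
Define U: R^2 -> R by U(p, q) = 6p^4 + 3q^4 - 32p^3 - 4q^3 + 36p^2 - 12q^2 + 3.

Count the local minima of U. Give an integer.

4

U separates as a function of p plus a function of q, so ∇U=0 decouples.
∂U/∂p = 24p(p - 3)(p - 1) = 0 at p ∈ {0, 1, 3}; ∂U/∂q = 12q(q - 2)(q + 1) = 0 at q ∈ {-1, 0, 2}.
The Hessian is diagonal: diag(U_pp, U_qq). Second derivatives: U_pp(0)=72, U_pp(1)=-48, U_pp(3)=144; U_qq(-1)=36, U_qq(0)=-24, U_qq(2)=72.
Local minima occur where both diagonal entries positive: (0, -1), (0, 2), (3, -1), (3, 2). Count: 4.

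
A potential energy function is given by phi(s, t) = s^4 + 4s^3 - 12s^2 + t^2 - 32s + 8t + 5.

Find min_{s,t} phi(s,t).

-75

phi(s,t) separates as P(s) + Q(t) + 5, so its minimum is min P + min Q + 5.
P'(s) = 4(s - 2)(s + 1)(s + 4) vanishes at s ∈ {-4, -1, 2}; Q'(t) = 2(t + 4) vanishes at t ∈ {-4}.
Local minima of P (where P''>0): P(-4)=-64, P(2)=-64. Local minima of Q: Q(-4)=-16.
So the global minimum of phi is P(-4) + Q(-4) + 5 = -64 − 16 + 5 = -75, attained at (-4, -4).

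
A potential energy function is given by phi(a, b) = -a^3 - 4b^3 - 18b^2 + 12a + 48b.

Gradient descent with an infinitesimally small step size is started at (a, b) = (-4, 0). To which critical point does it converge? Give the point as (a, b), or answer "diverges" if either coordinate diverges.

phi is separable, so gradient descent decouples: a follows -∂phi/∂a, b follows -∂phi/∂b.
∂phi/∂a = -3(a - 2)(a + 2); at a=-4 this is -36, so a increases.
∂phi/∂b = -12(b - 1)(b + 4); at b=0 this is 48, so b decreases.
a converges to its nearest critical value -2 (a local min of the a-part); b converges to -4. The iterate converges to (-2, -4).

(-2, -4)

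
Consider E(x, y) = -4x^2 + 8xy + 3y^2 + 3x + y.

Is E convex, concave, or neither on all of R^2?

E is quadratic, so its Hessian is the constant matrix H = [[-8, 8], [8, 6]].
det(H) = -112, tr(H) = -2.
det(H) < 0, so H is indefinite: neither convex nor concave.

neither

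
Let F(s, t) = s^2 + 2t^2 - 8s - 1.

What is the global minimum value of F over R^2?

F(s,t) separates as P(s) + Q(t) − 1, so its minimum is min P + min Q − 1.
P'(s) = 2s - 8 vanishes at s ∈ {4}; Q'(t) = 4t vanishes at t ∈ {0}.
Local minima of P (where P''>0): P(4)=-16. Local minima of Q: Q(0)=0.
So the global minimum of F is P(4) + Q(0) − 1 = -16 + 0 − 1 = -17, attained at (4, 0).

-17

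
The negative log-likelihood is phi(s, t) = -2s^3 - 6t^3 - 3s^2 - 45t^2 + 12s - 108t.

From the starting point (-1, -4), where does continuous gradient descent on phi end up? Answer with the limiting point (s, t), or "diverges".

phi is separable, so gradient descent decouples: s follows -∂phi/∂s, t follows -∂phi/∂t.
∂phi/∂s = -6(s - 1)(s + 2); at s=-1 this is 12, so s decreases.
∂phi/∂t = -18(t + 2)(t + 3); at t=-4 this is -36, so t increases.
s converges to its nearest critical value -2 (a local min of the s-part); t converges to -3. The iterate converges to (-2, -3).

(-2, -3)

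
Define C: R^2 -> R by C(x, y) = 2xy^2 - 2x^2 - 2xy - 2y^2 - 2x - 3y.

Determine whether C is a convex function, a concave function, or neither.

The term 2xy^2 is cubic, so the Hessian is not constant.
∂²C/∂y² = 4x - 4, which takes both signs as x varies (negative for sufficiently negative x). A diagonal entry of the Hessian changing sign means the Hessian is neither positive- nor negative-semidefinite on all of R^2.

neither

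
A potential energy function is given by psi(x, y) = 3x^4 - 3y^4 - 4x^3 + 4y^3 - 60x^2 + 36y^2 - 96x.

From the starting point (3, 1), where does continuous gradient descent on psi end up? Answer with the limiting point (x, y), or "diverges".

(4, 0)

psi is separable, so gradient descent decouples: x follows -∂psi/∂x, y follows -∂psi/∂y.
∂psi/∂x = 12(x - 4)(x + 1)(x + 2); at x=3 this is -240, so x increases.
∂psi/∂y = -12y(y - 3)(y + 2); at y=1 this is 72, so y decreases.
x converges to its nearest critical value 4 (a local min of the x-part); y converges to 0. The iterate converges to (4, 0).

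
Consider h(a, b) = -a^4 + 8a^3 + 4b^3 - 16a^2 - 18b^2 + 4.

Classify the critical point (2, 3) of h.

The mixed partial ∂²h/∂a∂b is 0, so the Hessian at any point is diag(h_aa, h_bb) = diag(4(-3a^2 + 12a - 8), 12(2b - 3)).
At (2, 3): H = diag(16, 36).
Both eigenvalues are positive, so H is positive definite: a local minimum.

local minimum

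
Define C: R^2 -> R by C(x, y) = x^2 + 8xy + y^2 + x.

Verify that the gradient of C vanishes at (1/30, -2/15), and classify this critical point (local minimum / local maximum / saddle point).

∇C = (2x + 8y + 1, 8x + 2y); substituting (1/30, -2/15) gives ∇C = (0, 0), so (1/30, -2/15) is indeed a critical point.
The Hessian of C is constant: H = [[2, 8], [8, 2]].
det(H) = 2·2 − 8² = -60.
Since det(H) < 0, H is indefinite and the critical point is a saddle point.

saddle point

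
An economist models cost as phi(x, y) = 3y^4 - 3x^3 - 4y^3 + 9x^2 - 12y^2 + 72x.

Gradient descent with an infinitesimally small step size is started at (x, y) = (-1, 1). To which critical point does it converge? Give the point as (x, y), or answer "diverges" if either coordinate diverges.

phi is separable, so gradient descent decouples: x follows -∂phi/∂x, y follows -∂phi/∂y.
∂phi/∂x = -9(x - 4)(x + 2); at x=-1 this is 45, so x decreases.
∂phi/∂y = 12y(y - 2)(y + 1); at y=1 this is -24, so y increases.
x converges to its nearest critical value -2 (a local min of the x-part); y converges to 2. The iterate converges to (-2, 2).

(-2, 2)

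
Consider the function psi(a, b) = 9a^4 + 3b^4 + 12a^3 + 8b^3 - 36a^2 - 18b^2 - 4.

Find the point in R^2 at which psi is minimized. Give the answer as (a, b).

psi(a,b) separates as P(a) + Q(b) − 4, so its minimum is min P + min Q − 4.
P'(a) = 36a(a - 1)(a + 2) vanishes at a ∈ {-2, 0, 1}; Q'(b) = 12b(b - 1)(b + 3) vanishes at b ∈ {-3, 0, 1}.
Local minima of P (where P''>0): P(-2)=-96, P(1)=-15. Local minima of Q: Q(-3)=-135, Q(1)=-7.
So the global minimum of psi is P(-2) + Q(-3) − 4 = -96 − 135 − 4 = -235, attained at (-2, -3).

(-2, -3)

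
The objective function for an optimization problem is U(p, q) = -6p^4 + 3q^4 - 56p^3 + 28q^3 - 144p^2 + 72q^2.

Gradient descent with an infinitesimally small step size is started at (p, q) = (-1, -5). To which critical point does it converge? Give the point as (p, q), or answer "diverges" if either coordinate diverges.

(-3, -4)

U is separable, so gradient descent decouples: p follows -∂U/∂p, q follows -∂U/∂q.
∂U/∂p = -24p(p + 3)(p + 4); at p=-1 this is 144, so p decreases.
∂U/∂q = 12q(q + 3)(q + 4); at q=-5 this is -120, so q increases.
p converges to its nearest critical value -3 (a local min of the p-part); q converges to -4. The iterate converges to (-3, -4).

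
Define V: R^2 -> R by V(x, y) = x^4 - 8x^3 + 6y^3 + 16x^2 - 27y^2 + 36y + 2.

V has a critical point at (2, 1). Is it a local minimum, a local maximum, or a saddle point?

local maximum

The mixed partial ∂²V/∂x∂y is 0, so the Hessian at any point is diag(V_xx, V_yy) = diag(4(3x^2 - 12x + 8), 18(2y - 3)).
At (2, 1): H = diag(-16, -18).
Both eigenvalues are negative, so H is negative definite: a local maximum.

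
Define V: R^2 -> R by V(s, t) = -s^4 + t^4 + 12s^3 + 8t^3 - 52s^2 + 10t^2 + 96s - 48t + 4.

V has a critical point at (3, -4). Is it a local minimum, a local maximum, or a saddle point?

local minimum

The mixed partial ∂²V/∂s∂t is 0, so the Hessian at any point is diag(V_ss, V_tt) = diag(4(-3s^2 + 18s - 26), 4(3t^2 + 12t + 5)).
At (3, -4): H = diag(4, 20).
Both eigenvalues are positive, so H is positive definite: a local minimum.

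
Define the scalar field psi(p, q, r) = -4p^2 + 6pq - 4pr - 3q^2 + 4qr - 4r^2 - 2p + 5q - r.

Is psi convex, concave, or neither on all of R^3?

psi is quadratic, so its Hessian is the constant matrix H = [[-8, 6, -4], [6, -6, 4], [-4, 4, -8]].
Leading principal minors: -8, 12, -64.
Signs alternate −, +, − ⇒ H ≺ 0 ⇒ concave.

concave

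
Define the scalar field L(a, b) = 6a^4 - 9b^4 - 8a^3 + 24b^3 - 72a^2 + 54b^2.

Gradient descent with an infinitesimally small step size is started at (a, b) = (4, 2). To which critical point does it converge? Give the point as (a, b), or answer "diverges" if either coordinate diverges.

L is separable, so gradient descent decouples: a follows -∂L/∂a, b follows -∂L/∂b.
∂L/∂a = 24a(a - 3)(a + 2); at a=4 this is 576, so a decreases.
∂L/∂b = -36b(b - 3)(b + 1); at b=2 this is 216, so b decreases.
a converges to its nearest critical value 3 (a local min of the a-part); b converges to 0. The iterate converges to (3, 0).

(3, 0)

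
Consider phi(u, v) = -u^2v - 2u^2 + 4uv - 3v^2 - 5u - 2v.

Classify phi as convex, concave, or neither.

neither

The term -u^2v is cubic, so the Hessian is not constant.
∂²phi/∂u² = -2v - 4, which takes both signs as v varies (negative for sufficiently large v). A diagonal entry of the Hessian changing sign means the Hessian is neither positive- nor negative-semidefinite on all of R^2.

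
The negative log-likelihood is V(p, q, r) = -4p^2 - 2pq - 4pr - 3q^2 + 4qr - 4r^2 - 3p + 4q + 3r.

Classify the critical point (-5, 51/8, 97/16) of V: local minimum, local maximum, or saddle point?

local maximum

The Hessian is constant: H = [[-8, -2, -4], [-2, -6, 4], [-4, 4, -8]].
Leading principal minors: Δ₁ = -8, Δ₂ = 44, Δ₃ = -64.
The minors alternate sign starting negative (−, +, −), so H is negative definite: a local maximum.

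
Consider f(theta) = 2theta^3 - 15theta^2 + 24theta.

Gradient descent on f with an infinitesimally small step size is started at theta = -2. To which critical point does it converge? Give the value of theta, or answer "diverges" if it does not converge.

f'(theta) = 6(theta - 4)(theta - 1), so f'(-2) = 108.
Gradient descent moves in the -f' direction, i.e. theta is decreasing.
There is no critical point below theta=-2, and f' keeps the same sign, so the iterate runs off to −∞.

diverges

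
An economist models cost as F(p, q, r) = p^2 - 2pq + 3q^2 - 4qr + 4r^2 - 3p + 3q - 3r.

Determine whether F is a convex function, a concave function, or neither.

convex

F is quadratic, so its Hessian is the constant matrix H = [[2, -2, 0], [-2, 6, -4], [0, -4, 8]].
Leading principal minors: 2, 8, 32.
All positive ⇒ H ≻ 0 ⇒ convex.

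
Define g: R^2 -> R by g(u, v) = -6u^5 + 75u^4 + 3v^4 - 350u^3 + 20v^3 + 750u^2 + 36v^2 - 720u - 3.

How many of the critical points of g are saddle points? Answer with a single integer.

g separates as a function of u plus a function of v, so ∇g=0 decouples.
∂g/∂u = -30(u - 4)(u - 3)(u - 2)(u - 1) = 0 at u ∈ {1, 2, 3, 4}; ∂g/∂v = 12v(v + 2)(v + 3) = 0 at v ∈ {-3, -2, 0}.
The Hessian is diagonal: diag(g_uu, g_vv). Second derivatives: g_uu(1)=180, g_uu(2)=-60, g_uu(3)=60, g_uu(4)=-180; g_vv(-3)=36, g_vv(-2)=-24, g_vv(0)=72.
Saddle points occur where the two diagonal entries have opposite signs: (1, -2), (2, -3), (2, 0), (3, -2), (4, -3), (4, 0). Count: 6.

6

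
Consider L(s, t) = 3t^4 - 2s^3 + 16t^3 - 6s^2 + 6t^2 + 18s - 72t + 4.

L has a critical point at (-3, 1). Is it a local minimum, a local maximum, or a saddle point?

The mixed partial ∂²L/∂s∂t is 0, so the Hessian at any point is diag(L_ss, L_tt) = diag(-12(s + 1), 12(3t^2 + 8t + 1)).
At (-3, 1): H = diag(24, 144).
Both eigenvalues are positive, so H is positive definite: a local minimum.

local minimum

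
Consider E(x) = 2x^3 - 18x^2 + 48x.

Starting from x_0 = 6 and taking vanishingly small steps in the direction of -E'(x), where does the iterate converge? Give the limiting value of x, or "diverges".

E'(x) = 6(x - 4)(x - 2), so E'(6) = 48.
Gradient descent moves in the -E' direction, i.e. x is decreasing.
The nearest critical point in that direction is x = 4, where E'' = 12 > 0 (a local minimum). The iterate converges there.

4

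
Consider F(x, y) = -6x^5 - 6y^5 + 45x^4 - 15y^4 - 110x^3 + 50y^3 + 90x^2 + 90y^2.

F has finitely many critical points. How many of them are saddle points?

F separates as a function of x plus a function of y, so ∇F=0 decouples.
∂F/∂x = -30x(x - 3)(x - 2)(x - 1) = 0 at x ∈ {0, 1, 2, 3}; ∂F/∂y = -30y(y - 2)(y + 1)(y + 3) = 0 at y ∈ {-3, -1, 0, 2}.
The Hessian is diagonal: diag(F_xx, F_yy). Second derivatives: F_xx(0)=180, F_xx(1)=-60, F_xx(2)=60, F_xx(3)=-180; F_yy(-3)=900, F_yy(-1)=-180, F_yy(0)=180, F_yy(2)=-900.
Saddle points occur where the two diagonal entries have opposite signs: (0, -1), (0, 2), (1, -3), (1, 0), (2, -1), (2, 2), (3, -3), (3, 0). Count: 8.

8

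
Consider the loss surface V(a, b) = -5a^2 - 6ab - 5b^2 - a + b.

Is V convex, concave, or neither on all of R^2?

concave

V is quadratic, so its Hessian is the constant matrix H = [[-10, -6], [-6, -10]].
det(H) = 64, tr(H) = -20.
det(H) > 0 and tr(H) < 0, so H is negative definite everywhere: concave.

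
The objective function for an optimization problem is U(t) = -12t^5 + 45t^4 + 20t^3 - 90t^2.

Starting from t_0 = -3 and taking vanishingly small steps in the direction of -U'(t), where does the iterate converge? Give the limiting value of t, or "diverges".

U'(t) = -60t(t - 3)(t - 1)(t + 1), so U'(-3) = -8640.
Gradient descent moves in the -U' direction, i.e. t is increasing.
The nearest critical point in that direction is t = -1, where U'' = 480 > 0 (a local minimum). The iterate converges there.

-1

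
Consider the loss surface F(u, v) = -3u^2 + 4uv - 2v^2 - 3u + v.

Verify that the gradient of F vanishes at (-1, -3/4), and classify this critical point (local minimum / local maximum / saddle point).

∇F = (-6u + 4v - 3, 4u - 4v + 1); substituting (-1, -3/4) gives ∇F = (0, 0), so (-1, -3/4) is indeed a critical point.
The Hessian of F is constant: H = [[-6, 4], [4, -4]].
det(H) = (-6)·(-4) − 4² = 8.
det(H) > 0 and tr(H) = -10 < 0, so H is negative definite and the point is a local maximum.

local maximum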